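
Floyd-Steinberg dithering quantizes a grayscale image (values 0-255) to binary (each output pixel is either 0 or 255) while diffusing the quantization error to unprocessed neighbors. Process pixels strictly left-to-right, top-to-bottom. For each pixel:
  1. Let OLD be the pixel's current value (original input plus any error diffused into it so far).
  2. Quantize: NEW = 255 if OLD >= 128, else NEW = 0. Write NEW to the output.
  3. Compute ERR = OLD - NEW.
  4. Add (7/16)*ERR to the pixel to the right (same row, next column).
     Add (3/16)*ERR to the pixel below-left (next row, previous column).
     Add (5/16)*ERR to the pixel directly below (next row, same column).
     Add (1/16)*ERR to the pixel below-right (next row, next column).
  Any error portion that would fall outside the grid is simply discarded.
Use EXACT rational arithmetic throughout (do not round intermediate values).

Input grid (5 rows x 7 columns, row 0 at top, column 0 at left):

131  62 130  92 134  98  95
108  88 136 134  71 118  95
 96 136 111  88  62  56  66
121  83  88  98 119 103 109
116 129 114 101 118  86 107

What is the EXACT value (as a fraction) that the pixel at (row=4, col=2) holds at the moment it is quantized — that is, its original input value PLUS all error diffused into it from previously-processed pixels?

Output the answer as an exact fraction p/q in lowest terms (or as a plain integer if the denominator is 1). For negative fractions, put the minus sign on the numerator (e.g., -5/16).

(0,0): OLD=131 → NEW=255, ERR=-124
(0,1): OLD=31/4 → NEW=0, ERR=31/4
(0,2): OLD=8537/64 → NEW=255, ERR=-7783/64
(0,3): OLD=39727/1024 → NEW=0, ERR=39727/1024
(0,4): OLD=2473545/16384 → NEW=255, ERR=-1704375/16384
(0,5): OLD=13759487/262144 → NEW=0, ERR=13759487/262144
(0,6): OLD=494775289/4194304 → NEW=0, ERR=494775289/4194304
(1,0): OLD=4525/64 → NEW=0, ERR=4525/64
(1,1): OLD=46491/512 → NEW=0, ERR=46491/512
(1,2): OLD=2383575/16384 → NEW=255, ERR=-1794345/16384
(1,3): OLD=4659867/65536 → NEW=0, ERR=4659867/65536
(1,4): OLD=343370433/4194304 → NEW=0, ERR=343370433/4194304
(1,5): OLD=6235601905/33554432 → NEW=255, ERR=-2320778255/33554432
(1,6): OLD=56309514751/536870912 → NEW=0, ERR=56309514751/536870912
(2,0): OLD=1106905/8192 → NEW=255, ERR=-982055/8192
(2,1): OLD=25116739/262144 → NEW=0, ERR=25116739/262144
(2,2): OLD=577559113/4194304 → NEW=255, ERR=-491988407/4194304
(2,3): OLD=2261788801/33554432 → NEW=0, ERR=2261788801/33554432
(2,4): OLD=29138426305/268435456 → NEW=0, ERR=29138426305/268435456
(2,5): OLD=916192004699/8589934592 → NEW=0, ERR=916192004699/8589934592
(2,6): OLD=19394956908845/137438953472 → NEW=255, ERR=-15651976226515/137438953472
(3,0): OLD=425732201/4194304 → NEW=0, ERR=425732201/4194304
(3,1): OLD=4290361429/33554432 → NEW=0, ERR=4290361429/33554432
(3,2): OLD=33798971487/268435456 → NEW=0, ERR=33798971487/268435456
(3,3): OLD=200974792081/1073741824 → NEW=255, ERR=-72829373039/1073741824
(3,4): OLD=20266532728937/137438953472 → NEW=255, ERR=-14780400406423/137438953472
(3,5): OLD=82147449220715/1099511627776 → NEW=0, ERR=82147449220715/1099511627776
(3,6): OLD=1983773950927221/17592186044416 → NEW=0, ERR=1983773950927221/17592186044416
(4,0): OLD=92177398119/536870912 → NEW=255, ERR=-44724684441/536870912
(4,1): OLD=1395545236251/8589934592 → NEW=255, ERR=-794888084709/8589934592
(4,2): OLD=14862087113653/137438953472 → NEW=0, ERR=14862087113653/137438953472
Target (4,2): original=114, with diffused error = 14862087113653/137438953472

Answer: 14862087113653/137438953472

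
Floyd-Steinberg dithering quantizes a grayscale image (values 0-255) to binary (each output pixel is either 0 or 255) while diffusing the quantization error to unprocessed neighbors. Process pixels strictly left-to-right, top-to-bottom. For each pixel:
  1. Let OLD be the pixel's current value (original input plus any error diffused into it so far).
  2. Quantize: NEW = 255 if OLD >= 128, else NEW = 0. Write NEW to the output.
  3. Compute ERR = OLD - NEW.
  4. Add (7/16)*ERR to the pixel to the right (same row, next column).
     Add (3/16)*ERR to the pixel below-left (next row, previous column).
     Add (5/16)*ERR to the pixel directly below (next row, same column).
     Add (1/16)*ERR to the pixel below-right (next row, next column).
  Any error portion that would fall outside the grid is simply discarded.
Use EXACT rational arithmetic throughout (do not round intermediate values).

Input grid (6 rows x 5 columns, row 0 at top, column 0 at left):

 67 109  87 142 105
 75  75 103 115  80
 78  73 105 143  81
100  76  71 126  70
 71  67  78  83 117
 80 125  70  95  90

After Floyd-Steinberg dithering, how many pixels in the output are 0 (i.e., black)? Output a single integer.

(0,0): OLD=67 → NEW=0, ERR=67
(0,1): OLD=2213/16 → NEW=255, ERR=-1867/16
(0,2): OLD=9203/256 → NEW=0, ERR=9203/256
(0,3): OLD=646053/4096 → NEW=255, ERR=-398427/4096
(0,4): OLD=4092291/65536 → NEW=0, ERR=4092291/65536
(1,0): OLD=18959/256 → NEW=0, ERR=18959/256
(1,1): OLD=167657/2048 → NEW=0, ERR=167657/2048
(1,2): OLD=8160413/65536 → NEW=0, ERR=8160413/65536
(1,3): OLD=40116953/262144 → NEW=255, ERR=-26729767/262144
(1,4): OLD=204782443/4194304 → NEW=0, ERR=204782443/4194304
(2,0): OLD=3817235/32768 → NEW=0, ERR=3817235/32768
(2,1): OLD=186147201/1048576 → NEW=255, ERR=-81239679/1048576
(2,2): OLD=1610846147/16777216 → NEW=0, ERR=1610846147/16777216
(2,3): OLD=45655122841/268435456 → NEW=255, ERR=-22795918439/268435456
(2,4): OLD=226480022255/4294967296 → NEW=0, ERR=226480022255/4294967296
(3,0): OLD=2044760163/16777216 → NEW=0, ERR=2044760163/16777216
(3,1): OLD=17501102119/134217728 → NEW=255, ERR=-16724418521/134217728
(3,2): OLD=110483397341/4294967296 → NEW=0, ERR=110483397341/4294967296
(3,3): OLD=1087522631925/8589934592 → NEW=0, ERR=1087522631925/8589934592
(3,4): OLD=18768715999017/137438953472 → NEW=255, ERR=-16278217136343/137438953472
(4,0): OLD=184088489965/2147483648 → NEW=0, ERR=184088489965/2147483648
(4,1): OLD=5360445631213/68719476736 → NEW=0, ERR=5360445631213/68719476736
(4,2): OLD=149661339055747/1099511627776 → NEW=255, ERR=-130714126027133/1099511627776
(4,3): OLD=878773582375661/17592186044416 → NEW=0, ERR=878773582375661/17592186044416
(4,4): OLD=30893174734699259/281474976710656 → NEW=0, ERR=30893174734699259/281474976710656
(5,0): OLD=133496425510119/1099511627776 → NEW=0, ERR=133496425510119/1099511627776
(5,1): OLD=1632222406700277/8796093022208 → NEW=255, ERR=-610781313962763/8796093022208
(5,2): OLD=4703774720814109/281474976710656 → NEW=0, ERR=4703774720814109/281474976710656
(5,3): OLD=147571745544275123/1125899906842624 → NEW=255, ERR=-139532730700593997/1125899906842624
(5,4): OLD=1318671754915248065/18014398509481984 → NEW=0, ERR=1318671754915248065/18014398509481984
Output grid:
  Row 0: .#.#.  (3 black, running=3)
  Row 1: ...#.  (4 black, running=7)
  Row 2: .#.#.  (3 black, running=10)
  Row 3: .#..#  (3 black, running=13)
  Row 4: ..#..  (4 black, running=17)
  Row 5: .#.#.  (3 black, running=20)

Answer: 20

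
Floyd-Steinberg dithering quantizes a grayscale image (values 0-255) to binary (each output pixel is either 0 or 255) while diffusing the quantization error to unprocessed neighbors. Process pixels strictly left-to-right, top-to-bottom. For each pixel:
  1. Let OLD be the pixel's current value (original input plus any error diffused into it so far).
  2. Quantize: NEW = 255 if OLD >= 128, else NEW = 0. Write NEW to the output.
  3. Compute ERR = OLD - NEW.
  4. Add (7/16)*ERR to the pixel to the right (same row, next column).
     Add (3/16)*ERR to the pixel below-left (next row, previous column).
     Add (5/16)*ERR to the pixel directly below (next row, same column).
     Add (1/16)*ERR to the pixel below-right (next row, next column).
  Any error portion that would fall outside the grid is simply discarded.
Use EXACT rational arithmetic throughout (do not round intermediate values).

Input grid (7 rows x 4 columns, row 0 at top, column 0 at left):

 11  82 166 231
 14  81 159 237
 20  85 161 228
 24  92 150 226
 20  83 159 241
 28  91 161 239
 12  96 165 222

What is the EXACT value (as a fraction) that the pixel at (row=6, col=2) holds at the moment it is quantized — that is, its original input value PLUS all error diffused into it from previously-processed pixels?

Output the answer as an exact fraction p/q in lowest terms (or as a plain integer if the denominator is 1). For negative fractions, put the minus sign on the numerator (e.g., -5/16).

Answer: 16067816724733054811/72057594037927936

Derivation:
(0,0): OLD=11 → NEW=0, ERR=11
(0,1): OLD=1389/16 → NEW=0, ERR=1389/16
(0,2): OLD=52219/256 → NEW=255, ERR=-13061/256
(0,3): OLD=854749/4096 → NEW=255, ERR=-189731/4096
(1,0): OLD=8631/256 → NEW=0, ERR=8631/256
(1,1): OLD=233473/2048 → NEW=0, ERR=233473/2048
(1,2): OLD=12430357/65536 → NEW=255, ERR=-4281323/65536
(1,3): OLD=200021155/1048576 → NEW=255, ERR=-67365725/1048576
(2,0): OLD=1701019/32768 → NEW=0, ERR=1701019/32768
(2,1): OLD=139664473/1048576 → NEW=255, ERR=-127722407/1048576
(2,2): OLD=172751261/2097152 → NEW=0, ERR=172751261/2097152
(2,3): OLD=8049009737/33554432 → NEW=255, ERR=-507370423/33554432
(3,0): OLD=291649003/16777216 → NEW=0, ERR=291649003/16777216
(3,1): OLD=21536764405/268435456 → NEW=0, ERR=21536764405/268435456
(3,2): OLD=860689425931/4294967296 → NEW=255, ERR=-234527234549/4294967296
(3,3): OLD=13917988612301/68719476736 → NEW=255, ERR=-3605477955379/68719476736
(4,0): OLD=173841559375/4294967296 → NEW=0, ERR=173841559375/4294967296
(4,1): OLD=4007314539117/34359738368 → NEW=0, ERR=4007314539117/34359738368
(4,2): OLD=206859551421645/1099511627776 → NEW=255, ERR=-73515913661235/1099511627776
(4,3): OLD=3376628232600747/17592186044416 → NEW=255, ERR=-1109379208725333/17592186044416
(5,0): OLD=34368768781215/549755813888 → NEW=0, ERR=34368768781215/549755813888
(5,1): OLD=2547177717453881/17592186044416 → NEW=255, ERR=-1938829723872199/17592186044416
(5,2): OLD=768374922133229/8796093022208 → NEW=0, ERR=768374922133229/8796093022208
(5,3): OLD=71306617681505565/281474976710656 → NEW=255, ERR=-469501379711715/281474976710656
(6,0): OLD=3060213553905675/281474976710656 → NEW=0, ERR=3060213553905675/281474976710656
(6,1): OLD=390021483335903485/4503599627370496 → NEW=0, ERR=390021483335903485/4503599627370496
(6,2): OLD=16067816724733054811/72057594037927936 → NEW=255, ERR=-2306869754938568869/72057594037927936
Target (6,2): original=165, with diffused error = 16067816724733054811/72057594037927936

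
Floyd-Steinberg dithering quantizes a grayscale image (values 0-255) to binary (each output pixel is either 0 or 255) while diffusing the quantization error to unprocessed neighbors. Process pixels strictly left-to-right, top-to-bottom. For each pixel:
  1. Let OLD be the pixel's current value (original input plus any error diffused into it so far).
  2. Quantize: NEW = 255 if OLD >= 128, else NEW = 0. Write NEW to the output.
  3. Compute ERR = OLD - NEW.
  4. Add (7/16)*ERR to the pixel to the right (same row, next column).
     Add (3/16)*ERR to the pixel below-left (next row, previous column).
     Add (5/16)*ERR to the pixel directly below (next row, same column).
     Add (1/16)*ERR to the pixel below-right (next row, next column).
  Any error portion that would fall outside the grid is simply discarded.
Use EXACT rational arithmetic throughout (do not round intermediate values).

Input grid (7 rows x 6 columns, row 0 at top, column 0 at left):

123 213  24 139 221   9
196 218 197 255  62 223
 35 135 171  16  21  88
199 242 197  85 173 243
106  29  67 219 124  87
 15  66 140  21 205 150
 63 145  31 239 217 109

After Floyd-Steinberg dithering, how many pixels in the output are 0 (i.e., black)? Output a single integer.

Answer: 21

Derivation:
(0,0): OLD=123 → NEW=0, ERR=123
(0,1): OLD=4269/16 → NEW=255, ERR=189/16
(0,2): OLD=7467/256 → NEW=0, ERR=7467/256
(0,3): OLD=621613/4096 → NEW=255, ERR=-422867/4096
(0,4): OLD=11523387/65536 → NEW=255, ERR=-5188293/65536
(0,5): OLD=-26880867/1048576 → NEW=0, ERR=-26880867/1048576
(1,0): OLD=60583/256 → NEW=255, ERR=-4697/256
(1,1): OLD=464529/2048 → NEW=255, ERR=-57711/2048
(1,2): OLD=11479781/65536 → NEW=255, ERR=-5231899/65536
(1,3): OLD=45820225/262144 → NEW=255, ERR=-21026495/262144
(1,4): OLD=-152514461/16777216 → NEW=0, ERR=-152514461/16777216
(1,5): OLD=55314833093/268435456 → NEW=255, ERR=-13136208187/268435456
(2,0): OLD=785867/32768 → NEW=0, ERR=785867/32768
(2,1): OLD=126428009/1048576 → NEW=0, ERR=126428009/1048576
(2,2): OLD=3053482107/16777216 → NEW=255, ERR=-1224707973/16777216
(2,3): OLD=-6401688221/134217728 → NEW=0, ERR=-6401688221/134217728
(2,4): OLD=-72570234199/4294967296 → NEW=0, ERR=-72570234199/4294967296
(2,5): OLD=4449381956399/68719476736 → NEW=0, ERR=4449381956399/68719476736
(3,0): OLD=3843688731/16777216 → NEW=255, ERR=-434501349/16777216
(3,1): OLD=34381175807/134217728 → NEW=255, ERR=155655167/134217728
(3,2): OLD=186066633197/1073741824 → NEW=255, ERR=-87737531923/1073741824
(3,3): OLD=1828998569671/68719476736 → NEW=0, ERR=1828998569671/68719476736
(3,4): OLD=103641682178535/549755813888 → NEW=255, ERR=-36546050362905/549755813888
(3,5): OLD=2050314540134697/8796093022208 → NEW=255, ERR=-192689180528343/8796093022208
(4,0): OLD=210720178229/2147483648 → NEW=0, ERR=210720178229/2147483648
(4,1): OLD=1901884709425/34359738368 → NEW=0, ERR=1901884709425/34359738368
(4,2): OLD=77784345932099/1099511627776 → NEW=0, ERR=77784345932099/1099511627776
(4,3): OLD=4234379515958895/17592186044416 → NEW=255, ERR=-251627925367185/17592186044416
(4,4): OLD=26606222127151967/281474976710656 → NEW=0, ERR=26606222127151967/281474976710656
(4,5): OLD=528514875800954681/4503599627370496 → NEW=0, ERR=528514875800954681/4503599627370496
(5,0): OLD=30809605594915/549755813888 → NEW=0, ERR=30809605594915/549755813888
(5,1): OLD=2237962079817811/17592186044416 → NEW=0, ERR=2237962079817811/17592186044416
(5,2): OLD=30756930083954241/140737488355328 → NEW=255, ERR=-5131129446654399/140737488355328
(5,3): OLD=102341004832317275/4503599627370496 → NEW=0, ERR=102341004832317275/4503599627370496
(5,4): OLD=2392227432535308731/9007199254740992 → NEW=255, ERR=95391622576355771/9007199254740992
(5,5): OLD=28421567435491280951/144115188075855872 → NEW=255, ERR=-8327805523851966409/144115188075855872
(6,0): OLD=29376346667411161/281474976710656 → NEW=0, ERR=29376346667411161/281474976710656
(6,1): OLD=1022681080410695013/4503599627370496 → NEW=255, ERR=-125736824568781467/4503599627370496
(6,2): OLD=353147059664975837/18014398509481984 → NEW=0, ERR=353147059664975837/18014398509481984
(6,3): OLD=73321474580846654729/288230376151711744 → NEW=255, ERR=-177271337839839991/288230376151711744
(6,4): OLD=971340617412237725737/4611686018427387904 → NEW=255, ERR=-204639317286746189783/4611686018427387904
(6,5): OLD=5326696822072920705407/73786976294838206464 → NEW=0, ERR=5326696822072920705407/73786976294838206464
Output grid:
  Row 0: .#.##.  (3 black, running=3)
  Row 1: ####.#  (1 black, running=4)
  Row 2: ..#...  (5 black, running=9)
  Row 3: ###.##  (1 black, running=10)
  Row 4: ...#..  (5 black, running=15)
  Row 5: ..#.##  (3 black, running=18)
  Row 6: .#.##.  (3 black, running=21)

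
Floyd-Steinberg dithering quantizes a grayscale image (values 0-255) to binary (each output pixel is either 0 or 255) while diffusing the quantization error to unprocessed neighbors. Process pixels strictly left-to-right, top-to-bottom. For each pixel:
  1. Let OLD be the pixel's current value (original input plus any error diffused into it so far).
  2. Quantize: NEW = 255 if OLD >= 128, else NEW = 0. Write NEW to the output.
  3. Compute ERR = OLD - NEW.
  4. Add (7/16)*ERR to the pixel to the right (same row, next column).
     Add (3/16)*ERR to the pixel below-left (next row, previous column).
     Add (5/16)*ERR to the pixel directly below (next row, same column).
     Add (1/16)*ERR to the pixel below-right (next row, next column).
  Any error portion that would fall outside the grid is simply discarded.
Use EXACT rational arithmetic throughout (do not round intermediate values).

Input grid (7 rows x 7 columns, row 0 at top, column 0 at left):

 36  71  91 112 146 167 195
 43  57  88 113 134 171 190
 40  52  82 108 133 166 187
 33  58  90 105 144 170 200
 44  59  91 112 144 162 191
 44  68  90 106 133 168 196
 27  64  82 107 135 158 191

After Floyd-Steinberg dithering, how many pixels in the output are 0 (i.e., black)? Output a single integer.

Answer: 27

Derivation:
(0,0): OLD=36 → NEW=0, ERR=36
(0,1): OLD=347/4 → NEW=0, ERR=347/4
(0,2): OLD=8253/64 → NEW=255, ERR=-8067/64
(0,3): OLD=58219/1024 → NEW=0, ERR=58219/1024
(0,4): OLD=2799597/16384 → NEW=255, ERR=-1378323/16384
(0,5): OLD=34129787/262144 → NEW=255, ERR=-32716933/262144
(0,6): OLD=588870749/4194304 → NEW=255, ERR=-480676771/4194304
(1,0): OLD=4513/64 → NEW=0, ERR=4513/64
(1,1): OLD=47911/512 → NEW=0, ERR=47911/512
(1,2): OLD=1730675/16384 → NEW=0, ERR=1730675/16384
(1,3): OLD=10048599/65536 → NEW=255, ERR=-6663081/65536
(1,4): OLD=181957893/4194304 → NEW=0, ERR=181957893/4194304
(1,5): OLD=4168542677/33554432 → NEW=0, ERR=4168542677/33554432
(1,6): OLD=107770433755/536870912 → NEW=255, ERR=-29131648805/536870912
(2,0): OLD=651933/8192 → NEW=0, ERR=651933/8192
(2,1): OLD=36771663/262144 → NEW=255, ERR=-30075057/262144
(2,2): OLD=216434989/4194304 → NEW=0, ERR=216434989/4194304
(2,3): OLD=3809771397/33554432 → NEW=0, ERR=3809771397/33554432
(2,4): OLD=57222338677/268435456 → NEW=255, ERR=-11228702603/268435456
(2,5): OLD=1538106383879/8589934592 → NEW=255, ERR=-652326937081/8589934592
(2,6): OLD=19871410760609/137438953472 → NEW=255, ERR=-15175522374751/137438953472
(3,0): OLD=152496141/4194304 → NEW=0, ERR=152496141/4194304
(3,1): OLD=1768438601/33554432 → NEW=0, ERR=1768438601/33554432
(3,2): OLD=38467279371/268435456 → NEW=255, ERR=-29983761909/268435456
(3,3): OLD=93410455021/1073741824 → NEW=0, ERR=93410455021/1073741824
(3,4): OLD=22243923031053/137438953472 → NEW=255, ERR=-12803010104307/137438953472
(3,5): OLD=90375532445111/1099511627776 → NEW=0, ERR=90375532445111/1099511627776
(3,6): OLD=3460547193062569/17592186044416 → NEW=255, ERR=-1025460248263511/17592186044416
(4,0): OLD=35027481571/536870912 → NEW=0, ERR=35027481571/536870912
(4,1): OLD=733090534599/8589934592 → NEW=0, ERR=733090534599/8589934592
(4,2): OLD=15535747805065/137438953472 → NEW=0, ERR=15535747805065/137438953472
(4,3): OLD=180531407030195/1099511627776 → NEW=255, ERR=-99844058052685/1099511627776
(4,4): OLD=844512441565833/8796093022208 → NEW=0, ERR=844512441565833/8796093022208
(4,5): OLD=59936996966514985/281474976710656 → NEW=255, ERR=-11839122094702295/281474976710656
(4,6): OLD=718412990609716207/4503599627370496 → NEW=255, ERR=-430004914369760273/4503599627370496
(5,0): OLD=11048784082245/137438953472 → NEW=0, ERR=11048784082245/137438953472
(5,1): OLD=170548295709271/1099511627776 → NEW=255, ERR=-109827169373609/1099511627776
(5,2): OLD=615119942427697/8796093022208 → NEW=0, ERR=615119942427697/8796093022208
(5,3): OLD=9379038112386453/70368744177664 → NEW=255, ERR=-8564991652917867/70368744177664
(5,4): OLD=433203529663514727/4503599627370496 → NEW=0, ERR=433203529663514727/4503599627370496
(5,5): OLD=6666673182706369207/36028797018963968 → NEW=255, ERR=-2520670057129442633/36028797018963968
(5,6): OLD=76626012848652600537/576460752303423488 → NEW=255, ERR=-70371478988720388903/576460752303423488
(6,0): OLD=587458878368205/17592186044416 → NEW=0, ERR=587458878368205/17592186044416
(6,1): OLD=18445401125264241/281474976710656 → NEW=0, ERR=18445401125264241/281474976710656
(6,2): OLD=465936512915003571/4503599627370496 → NEW=0, ERR=465936512915003571/4503599627370496
(6,3): OLD=4922736411521560877/36028797018963968 → NEW=255, ERR=-4264606828314250963/36028797018963968
(6,4): OLD=6668851131452590927/72057594037927936 → NEW=0, ERR=6668851131452590927/72057594037927936
(6,5): OLD=1473430455444812977283/9223372036854775808 → NEW=255, ERR=-878529413953154853757/9223372036854775808
(6,6): OLD=15761909193233342466661/147573952589676412928 → NEW=0, ERR=15761909193233342466661/147573952589676412928
Output grid:
  Row 0: ..#.###  (3 black, running=3)
  Row 1: ...#..#  (5 black, running=8)
  Row 2: .#..###  (3 black, running=11)
  Row 3: ..#.#.#  (4 black, running=15)
  Row 4: ...#.##  (4 black, running=19)
  Row 5: .#.#.##  (3 black, running=22)
  Row 6: ...#.#.  (5 black, running=27)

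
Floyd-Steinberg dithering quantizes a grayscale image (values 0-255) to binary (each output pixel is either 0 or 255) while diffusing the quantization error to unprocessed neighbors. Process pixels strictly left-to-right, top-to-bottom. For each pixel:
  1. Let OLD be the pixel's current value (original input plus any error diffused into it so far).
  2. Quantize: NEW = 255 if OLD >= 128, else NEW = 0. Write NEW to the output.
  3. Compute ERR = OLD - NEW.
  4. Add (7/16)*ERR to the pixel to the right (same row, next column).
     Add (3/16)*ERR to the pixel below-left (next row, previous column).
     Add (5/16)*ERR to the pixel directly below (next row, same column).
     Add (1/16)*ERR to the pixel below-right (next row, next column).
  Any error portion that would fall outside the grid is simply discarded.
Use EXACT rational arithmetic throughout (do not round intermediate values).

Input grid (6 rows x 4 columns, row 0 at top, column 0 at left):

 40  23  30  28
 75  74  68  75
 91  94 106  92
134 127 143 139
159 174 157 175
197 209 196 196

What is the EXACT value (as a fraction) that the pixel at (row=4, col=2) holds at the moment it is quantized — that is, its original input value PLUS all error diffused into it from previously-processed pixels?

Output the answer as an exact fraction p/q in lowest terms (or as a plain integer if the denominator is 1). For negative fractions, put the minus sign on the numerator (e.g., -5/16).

(0,0): OLD=40 → NEW=0, ERR=40
(0,1): OLD=81/2 → NEW=0, ERR=81/2
(0,2): OLD=1527/32 → NEW=0, ERR=1527/32
(0,3): OLD=25025/512 → NEW=0, ERR=25025/512
(1,0): OLD=3043/32 → NEW=0, ERR=3043/32
(1,1): OLD=35765/256 → NEW=255, ERR=-29515/256
(1,2): OLD=361817/8192 → NEW=0, ERR=361817/8192
(1,3): OLD=14756031/131072 → NEW=0, ERR=14756031/131072
(2,0): OLD=405911/4096 → NEW=0, ERR=405911/4096
(2,1): OLD=15145581/131072 → NEW=0, ERR=15145581/131072
(2,2): OLD=48302369/262144 → NEW=255, ERR=-18544351/262144
(2,3): OLD=415203965/4194304 → NEW=0, ERR=415203965/4194304
(3,0): OLD=391400871/2097152 → NEW=255, ERR=-143372889/2097152
(3,1): OLD=4232211129/33554432 → NEW=0, ERR=4232211129/33554432
(3,2): OLD=108371797575/536870912 → NEW=255, ERR=-28530284985/536870912
(3,3): OLD=1222040620145/8589934592 → NEW=255, ERR=-968392700815/8589934592
(4,0): OLD=86589277275/536870912 → NEW=255, ERR=-50312805285/536870912
(4,1): OLD=679370778897/4294967296 → NEW=255, ERR=-415845881583/4294967296
(4,2): OLD=11651918500721/137438953472 → NEW=0, ERR=11651918500721/137438953472
Target (4,2): original=157, with diffused error = 11651918500721/137438953472

Answer: 11651918500721/137438953472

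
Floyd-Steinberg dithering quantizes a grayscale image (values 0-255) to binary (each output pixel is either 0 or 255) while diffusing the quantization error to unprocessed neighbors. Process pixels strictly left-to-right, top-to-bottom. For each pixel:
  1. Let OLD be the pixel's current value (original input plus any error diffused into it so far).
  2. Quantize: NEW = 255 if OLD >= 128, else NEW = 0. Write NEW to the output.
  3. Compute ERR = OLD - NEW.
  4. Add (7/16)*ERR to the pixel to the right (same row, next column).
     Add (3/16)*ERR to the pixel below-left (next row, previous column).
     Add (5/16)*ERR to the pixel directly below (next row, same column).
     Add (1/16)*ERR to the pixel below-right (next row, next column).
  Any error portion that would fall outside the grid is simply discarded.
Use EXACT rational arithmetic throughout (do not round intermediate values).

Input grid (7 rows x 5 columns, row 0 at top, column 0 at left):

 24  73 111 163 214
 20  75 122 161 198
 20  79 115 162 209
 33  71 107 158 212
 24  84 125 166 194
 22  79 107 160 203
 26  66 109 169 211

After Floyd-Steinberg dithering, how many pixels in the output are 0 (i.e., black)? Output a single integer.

Answer: 19

Derivation:
(0,0): OLD=24 → NEW=0, ERR=24
(0,1): OLD=167/2 → NEW=0, ERR=167/2
(0,2): OLD=4721/32 → NEW=255, ERR=-3439/32
(0,3): OLD=59383/512 → NEW=0, ERR=59383/512
(0,4): OLD=2168769/8192 → NEW=255, ERR=79809/8192
(1,0): OLD=1381/32 → NEW=0, ERR=1381/32
(1,1): OLD=25939/256 → NEW=0, ERR=25939/256
(1,2): OLD=1308351/8192 → NEW=255, ERR=-780609/8192
(1,3): OLD=4937003/32768 → NEW=255, ERR=-3418837/32768
(1,4): OLD=85273857/524288 → NEW=255, ERR=-48419583/524288
(2,0): OLD=214977/4096 → NEW=0, ERR=214977/4096
(2,1): OLD=15526315/131072 → NEW=0, ERR=15526315/131072
(2,2): OLD=259662689/2097152 → NEW=0, ERR=259662689/2097152
(2,3): OLD=5378558067/33554432 → NEW=255, ERR=-3177822093/33554432
(2,4): OLD=70966110309/536870912 → NEW=255, ERR=-65935972251/536870912
(3,0): OLD=150181281/2097152 → NEW=0, ERR=150181281/2097152
(3,1): OLD=2782397565/16777216 → NEW=255, ERR=-1495792515/16777216
(3,2): OLD=51718377855/536870912 → NEW=0, ERR=51718377855/536870912
(3,3): OLD=166709784339/1073741824 → NEW=255, ERR=-107094380781/1073741824
(3,4): OLD=2131421572055/17179869184 → NEW=0, ERR=2131421572055/17179869184
(4,0): OLD=7962324639/268435456 → NEW=0, ERR=7962324639/268435456
(4,1): OLD=787301789775/8589934592 → NEW=0, ERR=787301789775/8589934592
(4,2): OLD=23492341034401/137438953472 → NEW=255, ERR=-11554592100959/137438953472
(4,3): OLD=280009334475279/2199023255552 → NEW=0, ERR=280009334475279/2199023255552
(4,4): OLD=9930614040836073/35184372088832 → NEW=255, ERR=958599158183913/35184372088832
(5,0): OLD=6659534287949/137438953472 → NEW=0, ERR=6659534287949/137438953472
(5,1): OLD=126368327149271/1099511627776 → NEW=0, ERR=126368327149271/1099511627776
(5,2): OLD=5651094287126335/35184372088832 → NEW=255, ERR=-3320920595525825/35184372088832
(5,3): OLD=22286029258364425/140737488355328 → NEW=255, ERR=-13602030272244215/140737488355328
(5,4): OLD=398993730842491955/2251799813685248 → NEW=255, ERR=-175215221647246285/2251799813685248
(6,0): OLD=1102883190120589/17592186044416 → NEW=0, ERR=1102883190120589/17592186044416
(6,1): OLD=64556072922515667/562949953421312 → NEW=0, ERR=64556072922515667/562949953421312
(6,2): OLD=1069479801815807969/9007199254740992 → NEW=0, ERR=1069479801815807969/9007199254740992
(6,3): OLD=24536437378190582731/144115188075855872 → NEW=255, ERR=-12212935581152664629/144115188075855872
(6,4): OLD=331044975950123884109/2305843009213693952 → NEW=255, ERR=-256944991399368073651/2305843009213693952
Output grid:
  Row 0: ..#.#  (3 black, running=3)
  Row 1: ..###  (2 black, running=5)
  Row 2: ...##  (3 black, running=8)
  Row 3: .#.#.  (3 black, running=11)
  Row 4: ..#.#  (3 black, running=14)
  Row 5: ..###  (2 black, running=16)
  Row 6: ...##  (3 black, running=19)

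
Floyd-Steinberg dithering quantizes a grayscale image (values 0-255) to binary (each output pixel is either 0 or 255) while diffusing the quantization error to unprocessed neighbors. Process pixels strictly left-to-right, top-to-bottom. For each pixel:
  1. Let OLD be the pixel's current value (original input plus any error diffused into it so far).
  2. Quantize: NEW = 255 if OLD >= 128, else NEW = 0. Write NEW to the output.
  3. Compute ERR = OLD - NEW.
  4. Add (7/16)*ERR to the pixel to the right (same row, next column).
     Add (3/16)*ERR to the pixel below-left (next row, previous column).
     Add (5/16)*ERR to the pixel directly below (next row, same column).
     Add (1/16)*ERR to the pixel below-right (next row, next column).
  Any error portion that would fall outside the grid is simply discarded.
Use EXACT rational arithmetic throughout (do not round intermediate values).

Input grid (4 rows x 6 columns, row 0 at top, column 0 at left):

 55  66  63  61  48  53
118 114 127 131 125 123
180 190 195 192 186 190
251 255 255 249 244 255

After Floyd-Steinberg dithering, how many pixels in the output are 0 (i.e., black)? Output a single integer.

(0,0): OLD=55 → NEW=0, ERR=55
(0,1): OLD=1441/16 → NEW=0, ERR=1441/16
(0,2): OLD=26215/256 → NEW=0, ERR=26215/256
(0,3): OLD=433361/4096 → NEW=0, ERR=433361/4096
(0,4): OLD=6179255/65536 → NEW=0, ERR=6179255/65536
(0,5): OLD=98829313/1048576 → NEW=0, ERR=98829313/1048576
(1,0): OLD=38931/256 → NEW=255, ERR=-26349/256
(1,1): OLD=245253/2048 → NEW=0, ERR=245253/2048
(1,2): OLD=15522793/65536 → NEW=255, ERR=-1188887/65536
(1,3): OLD=47239733/262144 → NEW=255, ERR=-19606987/262144
(1,4): OLD=2449925119/16777216 → NEW=255, ERR=-1828264961/16777216
(1,5): OLD=29707940681/268435456 → NEW=0, ERR=29707940681/268435456
(2,0): OLD=5580039/32768 → NEW=255, ERR=-2775801/32768
(2,1): OLD=189296701/1048576 → NEW=255, ERR=-78090179/1048576
(2,2): OLD=2520100599/16777216 → NEW=255, ERR=-1758089481/16777216
(2,3): OLD=13584797695/134217728 → NEW=0, ERR=13584797695/134217728
(2,4): OLD=911836155261/4294967296 → NEW=255, ERR=-183380505219/4294967296
(2,5): OLD=13681636467771/68719476736 → NEW=255, ERR=-3841830099909/68719476736
(3,0): OLD=3532682519/16777216 → NEW=255, ERR=-745507561/16777216
(3,1): OLD=25144897739/134217728 → NEW=255, ERR=-9080622901/134217728
(3,2): OLD=222239620433/1073741824 → NEW=255, ERR=-51564544687/1073741824
(3,3): OLD=16840697664435/68719476736 → NEW=255, ERR=-682768903245/68719476736
(3,4): OLD=122130470278611/549755813888 → NEW=255, ERR=-18057262262829/549755813888
(3,5): OLD=1939456976158845/8796093022208 → NEW=255, ERR=-303546744504195/8796093022208
Output grid:
  Row 0: ......  (6 black, running=6)
  Row 1: #.###.  (2 black, running=8)
  Row 2: ###.##  (1 black, running=9)
  Row 3: ######  (0 black, running=9)

Answer: 9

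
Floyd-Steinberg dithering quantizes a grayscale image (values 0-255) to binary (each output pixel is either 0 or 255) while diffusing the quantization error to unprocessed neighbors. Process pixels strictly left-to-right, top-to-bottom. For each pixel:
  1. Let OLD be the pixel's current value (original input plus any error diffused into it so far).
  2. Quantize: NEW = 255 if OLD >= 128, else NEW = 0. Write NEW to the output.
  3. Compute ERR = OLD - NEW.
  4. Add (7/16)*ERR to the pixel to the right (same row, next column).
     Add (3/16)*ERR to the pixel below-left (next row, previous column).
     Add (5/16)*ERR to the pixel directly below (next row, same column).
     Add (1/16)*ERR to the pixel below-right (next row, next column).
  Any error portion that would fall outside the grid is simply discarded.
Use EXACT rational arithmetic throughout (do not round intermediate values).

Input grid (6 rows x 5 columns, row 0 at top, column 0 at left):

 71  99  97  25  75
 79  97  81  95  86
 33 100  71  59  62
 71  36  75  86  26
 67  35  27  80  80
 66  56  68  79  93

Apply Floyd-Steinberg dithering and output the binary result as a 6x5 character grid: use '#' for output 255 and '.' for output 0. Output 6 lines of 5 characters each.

Answer: .#...
..#.#
.#...
...#.
.....
.#.#.

Derivation:
(0,0): OLD=71 → NEW=0, ERR=71
(0,1): OLD=2081/16 → NEW=255, ERR=-1999/16
(0,2): OLD=10839/256 → NEW=0, ERR=10839/256
(0,3): OLD=178273/4096 → NEW=0, ERR=178273/4096
(0,4): OLD=6163111/65536 → NEW=0, ERR=6163111/65536
(1,0): OLD=19907/256 → NEW=0, ERR=19907/256
(1,1): OLD=213717/2048 → NEW=0, ERR=213717/2048
(1,2): OLD=9190649/65536 → NEW=255, ERR=-7521031/65536
(1,3): OLD=20623365/262144 → NEW=0, ERR=20623365/262144
(1,4): OLD=639745391/4194304 → NEW=255, ERR=-429802129/4194304
(2,0): OLD=2518775/32768 → NEW=0, ERR=2518775/32768
(2,1): OLD=156848269/1048576 → NEW=255, ERR=-110538611/1048576
(2,2): OLD=172633063/16777216 → NEW=0, ERR=172633063/16777216
(2,3): OLD=16562590661/268435456 → NEW=0, ERR=16562590661/268435456
(2,4): OLD=265807751459/4294967296 → NEW=0, ERR=265807751459/4294967296
(3,0): OLD=1262570503/16777216 → NEW=0, ERR=1262570503/16777216
(3,1): OLD=5733046523/134217728 → NEW=0, ERR=5733046523/134217728
(3,2): OLD=437585731129/4294967296 → NEW=0, ERR=437585731129/4294967296
(3,3): OLD=1392449961073/8589934592 → NEW=255, ERR=-797983359887/8589934592
(3,4): OLD=1175609686805/137438953472 → NEW=0, ERR=1175609686805/137438953472
(4,0): OLD=211583364105/2147483648 → NEW=0, ERR=211583364105/2147483648
(4,1): OLD=7920611469065/68719476736 → NEW=0, ERR=7920611469065/68719476736
(4,2): OLD=103921671906215/1099511627776 → NEW=0, ERR=103921671906215/1099511627776
(4,3): OLD=1764353816221449/17592186044416 → NEW=0, ERR=1764353816221449/17592186044416
(4,4): OLD=33986595128909247/281474976710656 → NEW=0, ERR=33986595128909247/281474976710656
(5,0): OLD=130182940097211/1099511627776 → NEW=0, ERR=130182940097211/1099511627776
(5,1): OLD=1475093807416689/8796093022208 → NEW=255, ERR=-767909913246351/8796093022208
(5,2): OLD=24024031368117881/281474976710656 → NEW=0, ERR=24024031368117881/281474976710656
(5,3): OLD=198416157207882263/1125899906842624 → NEW=255, ERR=-88688319036986857/1125899906842624
(5,4): OLD=1847171374939274189/18014398509481984 → NEW=0, ERR=1847171374939274189/18014398509481984
Row 0: .#...
Row 1: ..#.#
Row 2: .#...
Row 3: ...#.
Row 4: .....
Row 5: .#.#.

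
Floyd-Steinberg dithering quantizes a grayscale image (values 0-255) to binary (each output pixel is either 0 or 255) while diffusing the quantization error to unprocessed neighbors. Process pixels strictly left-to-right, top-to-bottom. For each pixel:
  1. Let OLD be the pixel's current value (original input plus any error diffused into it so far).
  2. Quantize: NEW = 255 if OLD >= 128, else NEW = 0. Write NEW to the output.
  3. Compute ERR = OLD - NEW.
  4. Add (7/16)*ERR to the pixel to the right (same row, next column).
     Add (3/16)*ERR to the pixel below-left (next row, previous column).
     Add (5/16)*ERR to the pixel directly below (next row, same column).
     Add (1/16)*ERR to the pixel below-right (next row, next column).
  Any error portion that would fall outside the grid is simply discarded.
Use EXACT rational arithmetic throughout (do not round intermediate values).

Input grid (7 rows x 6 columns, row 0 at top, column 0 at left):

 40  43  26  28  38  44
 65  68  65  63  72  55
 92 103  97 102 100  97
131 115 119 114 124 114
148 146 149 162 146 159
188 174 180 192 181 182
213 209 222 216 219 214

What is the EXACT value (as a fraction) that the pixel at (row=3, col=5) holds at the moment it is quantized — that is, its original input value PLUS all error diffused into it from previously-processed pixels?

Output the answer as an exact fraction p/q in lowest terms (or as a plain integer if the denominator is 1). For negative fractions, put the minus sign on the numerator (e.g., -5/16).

Answer: 74301393515029/1099511627776

Derivation:
(0,0): OLD=40 → NEW=0, ERR=40
(0,1): OLD=121/2 → NEW=0, ERR=121/2
(0,2): OLD=1679/32 → NEW=0, ERR=1679/32
(0,3): OLD=26089/512 → NEW=0, ERR=26089/512
(0,4): OLD=493919/8192 → NEW=0, ERR=493919/8192
(0,5): OLD=9224601/131072 → NEW=0, ERR=9224601/131072
(1,0): OLD=2843/32 → NEW=0, ERR=2843/32
(1,1): OLD=35357/256 → NEW=255, ERR=-29923/256
(1,2): OLD=357121/8192 → NEW=0, ERR=357121/8192
(1,3): OLD=3689021/32768 → NEW=0, ERR=3689021/32768
(1,4): OLD=328153639/2097152 → NEW=255, ERR=-206620121/2097152
(1,5): OLD=1263564257/33554432 → NEW=0, ERR=1263564257/33554432
(2,0): OLD=400783/4096 → NEW=0, ERR=400783/4096
(2,1): OLD=16122869/131072 → NEW=0, ERR=16122869/131072
(2,2): OLD=373801183/2097152 → NEW=255, ERR=-160972577/2097152
(2,3): OLD=1473896679/16777216 → NEW=0, ERR=1473896679/16777216
(2,4): OLD=65360285301/536870912 → NEW=0, ERR=65360285301/536870912
(2,5): OLD=1338936042115/8589934592 → NEW=255, ERR=-851497278845/8589934592
(3,0): OLD=387220799/2097152 → NEW=255, ERR=-147552961/2097152
(3,1): OLD=1919000819/16777216 → NEW=0, ERR=1919000819/16777216
(3,2): OLD=22711669593/134217728 → NEW=255, ERR=-11513851047/134217728
(3,3): OLD=1047560059003/8589934592 → NEW=0, ERR=1047560059003/8589934592
(3,4): OLD=13902158365371/68719476736 → NEW=255, ERR=-3621308202309/68719476736
(3,5): OLD=74301393515029/1099511627776 → NEW=0, ERR=74301393515029/1099511627776
Target (3,5): original=114, with diffused error = 74301393515029/1099511627776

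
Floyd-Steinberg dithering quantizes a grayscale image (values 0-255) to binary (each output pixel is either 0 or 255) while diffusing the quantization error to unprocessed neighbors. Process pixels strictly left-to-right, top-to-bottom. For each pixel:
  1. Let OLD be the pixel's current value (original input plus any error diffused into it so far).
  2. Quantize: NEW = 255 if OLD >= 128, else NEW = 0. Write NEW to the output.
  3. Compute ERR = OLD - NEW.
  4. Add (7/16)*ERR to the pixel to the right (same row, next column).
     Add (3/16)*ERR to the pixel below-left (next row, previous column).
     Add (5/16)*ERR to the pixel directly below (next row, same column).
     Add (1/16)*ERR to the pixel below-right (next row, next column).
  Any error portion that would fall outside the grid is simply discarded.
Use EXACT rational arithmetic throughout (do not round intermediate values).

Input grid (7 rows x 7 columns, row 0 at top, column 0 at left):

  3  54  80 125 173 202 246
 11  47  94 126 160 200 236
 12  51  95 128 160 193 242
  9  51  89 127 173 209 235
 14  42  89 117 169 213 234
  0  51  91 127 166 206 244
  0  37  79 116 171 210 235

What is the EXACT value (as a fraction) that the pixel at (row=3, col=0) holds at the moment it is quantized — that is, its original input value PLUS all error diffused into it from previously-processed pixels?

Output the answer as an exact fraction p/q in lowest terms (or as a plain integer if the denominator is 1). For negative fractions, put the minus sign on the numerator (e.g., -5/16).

Answer: 591089315/16777216

Derivation:
(0,0): OLD=3 → NEW=0, ERR=3
(0,1): OLD=885/16 → NEW=0, ERR=885/16
(0,2): OLD=26675/256 → NEW=0, ERR=26675/256
(0,3): OLD=698725/4096 → NEW=255, ERR=-345755/4096
(0,4): OLD=8917443/65536 → NEW=255, ERR=-7794237/65536
(0,5): OLD=157252693/1048576 → NEW=255, ERR=-110134187/1048576
(0,6): OLD=3356255827/16777216 → NEW=255, ERR=-921934253/16777216
(1,0): OLD=5711/256 → NEW=0, ERR=5711/256
(1,1): OLD=192041/2048 → NEW=0, ERR=192041/2048
(1,2): OLD=10172253/65536 → NEW=255, ERR=-6539427/65536
(1,3): OLD=10532569/262144 → NEW=0, ERR=10532569/262144
(1,4): OLD=1936811691/16777216 → NEW=0, ERR=1936811691/16777216
(1,5): OLD=26836455323/134217728 → NEW=255, ERR=-7389065317/134217728
(1,6): OLD=404108137653/2147483648 → NEW=255, ERR=-143500192587/2147483648
(2,0): OLD=1197779/32768 → NEW=0, ERR=1197779/32768
(2,1): OLD=82816577/1048576 → NEW=0, ERR=82816577/1048576
(2,2): OLD=1875113219/16777216 → NEW=0, ERR=1875113219/16777216
(2,3): OLD=27496147371/134217728 → NEW=255, ERR=-6729373269/134217728
(2,4): OLD=178594858907/1073741824 → NEW=255, ERR=-95209306213/1073741824
(2,5): OLD=4524785311369/34359738368 → NEW=255, ERR=-4236947972471/34359738368
(2,6): OLD=90010655025487/549755813888 → NEW=255, ERR=-50177077515953/549755813888
(3,0): OLD=591089315/16777216 → NEW=0, ERR=591089315/16777216
Target (3,0): original=9, with diffused error = 591089315/16777216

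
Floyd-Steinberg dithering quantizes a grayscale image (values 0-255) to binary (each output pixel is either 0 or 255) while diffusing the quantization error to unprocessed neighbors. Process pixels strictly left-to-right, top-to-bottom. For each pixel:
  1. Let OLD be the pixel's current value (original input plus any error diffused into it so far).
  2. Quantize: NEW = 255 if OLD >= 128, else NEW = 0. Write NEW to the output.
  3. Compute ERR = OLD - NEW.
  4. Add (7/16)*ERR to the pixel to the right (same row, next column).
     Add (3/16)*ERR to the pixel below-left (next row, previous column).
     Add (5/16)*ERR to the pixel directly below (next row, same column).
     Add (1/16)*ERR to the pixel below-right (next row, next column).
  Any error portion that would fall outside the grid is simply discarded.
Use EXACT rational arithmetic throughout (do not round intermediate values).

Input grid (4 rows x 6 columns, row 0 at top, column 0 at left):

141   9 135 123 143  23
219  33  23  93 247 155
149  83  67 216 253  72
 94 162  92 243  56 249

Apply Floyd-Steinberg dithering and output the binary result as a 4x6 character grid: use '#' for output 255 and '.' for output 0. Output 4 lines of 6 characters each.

Answer: #..#..
#...##
.#.##.
.#.#.#

Derivation:
(0,0): OLD=141 → NEW=255, ERR=-114
(0,1): OLD=-327/8 → NEW=0, ERR=-327/8
(0,2): OLD=14991/128 → NEW=0, ERR=14991/128
(0,3): OLD=356841/2048 → NEW=255, ERR=-165399/2048
(0,4): OLD=3528031/32768 → NEW=0, ERR=3528031/32768
(0,5): OLD=36754841/524288 → NEW=0, ERR=36754841/524288
(1,0): OLD=22491/128 → NEW=255, ERR=-10149/128
(1,1): OLD=381/1024 → NEW=0, ERR=381/1024
(1,2): OLD=1378369/32768 → NEW=0, ERR=1378369/32768
(1,3): OLD=14899309/131072 → NEW=0, ERR=14899309/131072
(1,4): OLD=2839331687/8388608 → NEW=255, ERR=700236647/8388608
(1,5): OLD=29548967585/134217728 → NEW=255, ERR=-4676553055/134217728
(2,0): OLD=2036399/16384 → NEW=0, ERR=2036399/16384
(2,1): OLD=73623413/524288 → NEW=255, ERR=-60070027/524288
(2,2): OLD=430802847/8388608 → NEW=0, ERR=430802847/8388608
(2,3): OLD=19614000231/67108864 → NEW=255, ERR=2501239911/67108864
(2,4): OLD=635576886709/2147483648 → NEW=255, ERR=87968556469/2147483648
(2,5): OLD=2894817395011/34359738368 → NEW=0, ERR=2894817395011/34359738368
(3,0): OLD=934142911/8388608 → NEW=0, ERR=934142911/8388608
(3,1): OLD=12905857491/67108864 → NEW=255, ERR=-4206902829/67108864
(3,2): OLD=43191399081/536870912 → NEW=0, ERR=43191399081/536870912
(3,3): OLD=10333165181691/34359738368 → NEW=255, ERR=1571431897851/34359738368
(3,4): OLD=29394460199835/274877906944 → NEW=0, ERR=29394460199835/274877906944
(3,5): OLD=1427927473692213/4398046511104 → NEW=255, ERR=306425613360693/4398046511104
Row 0: #..#..
Row 1: #...##
Row 2: .#.##.
Row 3: .#.#.#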